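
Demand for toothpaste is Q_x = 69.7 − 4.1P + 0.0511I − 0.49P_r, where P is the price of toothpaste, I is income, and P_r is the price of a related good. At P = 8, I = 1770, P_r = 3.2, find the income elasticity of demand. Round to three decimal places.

0.719

Evaluating quantity at (P, I, P_r) gives Q_x = 69.7 − 4.1(8) + 0.0511(1770) − 0.49(3.2) = 69.7 − 32.8 + 90.447 − 1.568 = 125.779.
∂Q_x/∂I = +0.0511, so E_I = 0.0511·(1770/125.779) ≈ 0.719.
E_I ∈ (0,1): normal good (necessity).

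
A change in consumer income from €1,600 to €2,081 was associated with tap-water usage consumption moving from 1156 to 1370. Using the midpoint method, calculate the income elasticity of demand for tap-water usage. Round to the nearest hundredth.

0.65

%ΔQ = (1370 − 1156)/[(1156+1370)/2] = 214/1263 ≈ 0.1694.
%ΔI = (2,081 − 1,600)/[(1,600+2,081)/2] = 481/1840.5 ≈ 0.2613.
E_I = %ΔQ/%ΔI ≈ 0.65.
E_I ∈ (0,1): normal good (necessity).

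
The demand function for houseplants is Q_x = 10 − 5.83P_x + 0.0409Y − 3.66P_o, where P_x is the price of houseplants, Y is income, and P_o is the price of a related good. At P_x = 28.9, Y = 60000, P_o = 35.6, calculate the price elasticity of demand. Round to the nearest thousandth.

-0.078

At the given point, Q_x = 10 − 5.83(28.9) + 0.0409(60000) − 3.66(35.6) = 10 − 168.487 + 2454 − 130.296 = 2165.217.
∂Q_x/∂P_x = −5.83, so E_p = (−5.83)·(28.9/2165.217) ≈ -0.078.
|E_p| < 1: demand is inelastic.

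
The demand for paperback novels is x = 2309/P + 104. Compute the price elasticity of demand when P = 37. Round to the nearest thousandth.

At P = 37, x = 166.4054.
dx/dP = −2309/P² = −1.6866.
Point elasticity E = (dx/dP)·(P/x) = -1.6866 × 37/166.4054 ≈ -0.375.
|E| < 1, so demand is inelastic at this price.

-0.375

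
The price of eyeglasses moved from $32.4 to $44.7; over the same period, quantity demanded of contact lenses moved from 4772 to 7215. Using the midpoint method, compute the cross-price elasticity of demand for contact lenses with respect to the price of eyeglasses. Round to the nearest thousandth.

1.278

%ΔQ_x = (7215 − 4772)/[(4772+7215)/2] = 2443/5993.5 ≈ 0.4076.
%ΔP_y = (44.7 − 32.4)/[(32.4+44.7)/2] ≈ 0.3191.
E_xy = 0.4076/0.3191 ≈ 1.278.
E_xy > 0, so contact lenses and eyeglasses are substitutes.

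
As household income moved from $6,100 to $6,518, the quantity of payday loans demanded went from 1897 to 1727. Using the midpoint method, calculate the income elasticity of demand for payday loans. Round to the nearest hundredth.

-1.42

%ΔQ = (1727 − 1897)/[(1897+1727)/2] = -170/1812 ≈ -0.0938.
%ΔM = (6,518 − 6,100)/[(6,100+6,518)/2] = 418/6309 ≈ 0.0663.
E_I = %ΔQ/%ΔM ≈ -1.42.
E_I < 0: inferior good.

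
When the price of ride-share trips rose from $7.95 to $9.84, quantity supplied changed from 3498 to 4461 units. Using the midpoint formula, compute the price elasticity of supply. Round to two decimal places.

1.14

%Δq = (4461 − 3498)/[(3498 + 4461)/2] = 963/3979.5 ≈ 0.2420.
%ΔP = (9.84 − 7.95)/[(7.95 + 9.84)/2] = 1.89/8.895 ≈ 0.2125.
Arc elasticity E = %Δq/%ΔP ≈ 0.2420/0.2125 ≈ 1.14.
|E| > 1: supply is elastic over this range.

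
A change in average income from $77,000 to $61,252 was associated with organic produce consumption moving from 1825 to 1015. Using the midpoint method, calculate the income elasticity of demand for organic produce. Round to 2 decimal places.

2.50

%ΔQ = (1015 − 1825)/[(1825+1015)/2] = -810/1420 ≈ -0.5704.
%ΔM = (61,252 − 77,000)/[(77,000+61,252)/2] = -15748/69126 ≈ -0.2278.
E_I = %ΔQ/%ΔM ≈ 2.50.
E_I > 1: normal good (luxury).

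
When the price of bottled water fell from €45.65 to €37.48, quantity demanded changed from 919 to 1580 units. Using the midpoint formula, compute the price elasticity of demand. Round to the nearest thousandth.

-2.691

%ΔQ = (1580 − 919)/[(919 + 1580)/2] = 661/1249.5 ≈ 0.5290.
%Δp = (37.48 − 45.65)/[(45.65 + 37.48)/2] = -8.17/41.565 ≈ -0.1966.
Arc elasticity E = %ΔQ/%Δp ≈ 0.5290/-0.1966 ≈ -2.691.
|E| > 1: demand is elastic over this range.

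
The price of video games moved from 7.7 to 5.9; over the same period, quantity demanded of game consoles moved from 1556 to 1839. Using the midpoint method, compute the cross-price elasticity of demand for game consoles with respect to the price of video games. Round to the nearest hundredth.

%ΔQ_x = (1839 − 1556)/[(1556+1839)/2] = 283/1697.5 ≈ 0.1667.
%ΔP_y = (5.9 − 7.7)/[(7.7+5.9)/2] ≈ -0.2647.
E_xy = 0.1667/-0.2647 ≈ -0.63.
E_xy < 0, so game consoles and video games are complements.

-0.63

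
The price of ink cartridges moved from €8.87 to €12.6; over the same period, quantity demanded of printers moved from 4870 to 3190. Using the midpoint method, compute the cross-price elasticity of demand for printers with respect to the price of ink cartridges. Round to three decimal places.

%ΔQ_x = (3190 − 4870)/[(4870+3190)/2] = -1680/4030 ≈ -0.4169.
%ΔP_y = (12.6 − 8.87)/[(8.87+12.6)/2] ≈ 0.3475.
E_xy = -0.4169/0.3475 ≈ -1.200.
E_xy < 0, so printers and ink cartridges are complements.

-1.200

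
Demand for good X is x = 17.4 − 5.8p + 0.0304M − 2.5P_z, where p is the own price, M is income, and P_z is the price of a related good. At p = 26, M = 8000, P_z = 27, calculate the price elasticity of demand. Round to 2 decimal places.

Evaluating quantity at (p, M, P_z) gives x = 17.4 − 5.8(26) + 0.0304(8000) − 2.5(27) = 17.4 − 150.8 + 243.2 − 67.5 = 42.3.
∂x/∂p = −5.8, so E_p = (−5.8)·(26/42.3) ≈ -3.57.
|E_p| > 1: demand is elastic.

-3.57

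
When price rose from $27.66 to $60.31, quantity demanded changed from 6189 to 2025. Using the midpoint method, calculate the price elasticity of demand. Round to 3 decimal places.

%Δq = (2025 − 6189)/[(6189 + 2025)/2] = -4164/4107 ≈ -1.0139.
%ΔP = (60.31 − 27.66)/[(27.66 + 60.31)/2] = 32.65/43.985 ≈ 0.7423.
Arc elasticity E = %Δq/%ΔP ≈ -1.0139/0.7423 ≈ -1.366.
|E| > 1: demand is elastic over this range.

-1.366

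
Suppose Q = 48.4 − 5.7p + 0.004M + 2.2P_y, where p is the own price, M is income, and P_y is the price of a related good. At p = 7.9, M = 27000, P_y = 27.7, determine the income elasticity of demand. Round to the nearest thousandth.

Evaluating quantity at (p, M, P_y) gives Q = 48.4 − 5.7(7.9) + 0.004(27000) + 2.2(27.7) = 48.4 − 45.03 + 108 + 60.94 = 172.31.
∂Q/∂M = +0.004, so E_I = 0.004·(27000/172.31) ≈ 0.627.
E_I ∈ (0,1): normal good (necessity).

0.627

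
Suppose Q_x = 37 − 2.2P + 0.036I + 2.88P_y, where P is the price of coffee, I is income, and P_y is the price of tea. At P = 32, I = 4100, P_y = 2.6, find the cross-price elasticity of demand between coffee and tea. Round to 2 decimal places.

0.06

First evaluate Q_x: 37 − 2.2(32) + 0.036(4100) + 2.88(2.6) = 37 − 70.4 + 147.6 + 7.488 = 121.688.
∂Q_x/∂P_y = +2.88, so E_xy = 2.88·(2.6/121.688) ≈ 0.06.
E_xy > 0: the goods are substitutes.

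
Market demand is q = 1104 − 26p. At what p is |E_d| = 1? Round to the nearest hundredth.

21.23

For linear demand q = a − bp, E = −bp/(a − bp). |E| = 1 ⇒ bp = a − bp ⇒ p = a/(2b).
p = 1104/(2·26) ≈ 21.23.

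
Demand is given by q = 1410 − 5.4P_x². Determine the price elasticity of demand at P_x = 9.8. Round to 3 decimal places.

At P_x = 9.8, q = 891.384.
dq/dP_x = −2·5.4·P_x = −105.84.
Point elasticity E = (dq/dP_x)·(P_x/q) = -105.84 × 9.8/891.384 ≈ -1.164.
|E| > 1, so demand is elastic at this price.

-1.164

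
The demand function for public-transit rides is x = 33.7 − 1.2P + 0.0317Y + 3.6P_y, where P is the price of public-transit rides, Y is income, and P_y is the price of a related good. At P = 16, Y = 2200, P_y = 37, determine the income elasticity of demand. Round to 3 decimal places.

First evaluate x: 33.7 − 1.2(16) + 0.0317(2200) + 3.6(37) = 33.7 − 19.2 + 69.74 + 133.2 = 217.44.
∂x/∂Y = +0.0317, so E_I = 0.0317·(2200/217.44) ≈ 0.321.
E_I ∈ (0,1): normal good (necessity).

0.321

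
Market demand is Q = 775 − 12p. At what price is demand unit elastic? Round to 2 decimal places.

32.29

For linear demand Q = a − bp, E = −bp/(a − bp). |E| = 1 ⇒ bp = a − bp ⇒ p = a/(2b).
p = 775/(2·12) ≈ 32.29.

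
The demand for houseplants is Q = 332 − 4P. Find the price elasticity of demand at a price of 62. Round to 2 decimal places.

At P = 62, Q = 84.
dQ/dP = −4.
Point elasticity E = (dQ/dP)·(P/Q) = -4 × 62/84 ≈ -2.95.
|E| > 1, so demand is elastic at this price.

-2.95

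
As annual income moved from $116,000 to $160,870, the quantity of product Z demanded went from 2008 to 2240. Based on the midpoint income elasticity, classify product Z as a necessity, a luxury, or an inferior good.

necessity

%ΔQ = (2240 − 2008)/[(2008+2240)/2] = 232/2124 ≈ 0.1092.
%ΔI = (160,870 − 116,000)/[(116,000+160,870)/2] = 44870/138435 ≈ 0.3241.
E_I = %ΔQ/%ΔI ≈ 0.337.
E_I ∈ (0,1): normal good (necessity).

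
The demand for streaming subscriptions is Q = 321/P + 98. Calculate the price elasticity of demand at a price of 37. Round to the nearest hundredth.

-0.08

At P = 37, Q = 106.6757.
dQ/dP = −321/P² = −0.2345.
Point elasticity E = (dQ/dP)·(P/Q) = -0.2345 × 37/106.6757 ≈ -0.08.
|E| < 1, so demand is inelastic at this price.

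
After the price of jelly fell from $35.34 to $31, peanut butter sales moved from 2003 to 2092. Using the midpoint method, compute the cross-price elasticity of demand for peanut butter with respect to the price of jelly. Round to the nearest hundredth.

%ΔQ_x = (2092 − 2003)/[(2003+2092)/2] = 89/2047.5 ≈ 0.0435.
%ΔP_y = (31 − 35.34)/[(35.34+31)/2] ≈ -0.1308.
E_xy = 0.0435/-0.1308 ≈ -0.33.
E_xy < 0, so peanut butter and jelly are complements.

-0.33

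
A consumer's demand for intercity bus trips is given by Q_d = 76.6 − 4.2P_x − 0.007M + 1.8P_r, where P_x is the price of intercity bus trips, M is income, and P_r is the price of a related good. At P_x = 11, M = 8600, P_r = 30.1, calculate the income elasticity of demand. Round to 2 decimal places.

-2.47

At the given point, Q_d = 76.6 − 4.2(11) − 0.007(8600) + 1.8(30.1) = 76.6 − 46.2 − 60.2 + 54.18 = 24.38.
∂Q_d/∂M = −0.007, so E_I = -0.007·(8600/24.38) ≈ -2.47.
E_I < 0: inferior good.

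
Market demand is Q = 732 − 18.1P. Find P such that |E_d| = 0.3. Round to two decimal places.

9.33

Set −bP/(a − bP) = −0.3 ⇒ bP = 0.3(a − bP) ⇒ bP(1+0.3) = 0.3·a.
P = 0.3·732/(18.1·1.3) ≈ 9.33.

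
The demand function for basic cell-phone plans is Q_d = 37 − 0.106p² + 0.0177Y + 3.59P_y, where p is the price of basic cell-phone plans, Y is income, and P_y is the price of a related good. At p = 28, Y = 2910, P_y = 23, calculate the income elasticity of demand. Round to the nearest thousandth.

0.585

First evaluate Q_d: 37 − 0.106(28)² + 0.0177(2910) + 3.59(23) = 37 − 83.104 + 51.507 + 82.57 = 87.973.
∂Q_d/∂Y = +0.0177, so E_I = 0.0177·(2910/87.973) ≈ 0.585.
E_I ∈ (0,1): normal good (necessity).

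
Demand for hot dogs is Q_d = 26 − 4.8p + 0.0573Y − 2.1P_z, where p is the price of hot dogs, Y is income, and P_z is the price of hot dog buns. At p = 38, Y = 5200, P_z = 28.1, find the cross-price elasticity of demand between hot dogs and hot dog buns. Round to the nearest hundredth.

-0.71

Substituting, Q_d = 26 − 4.8(38) + 0.0573(5200) − 2.1(28.1) = 26 − 182.4 + 297.96 − 59.01 = 82.55.
∂Q_d/∂P_z = −2.1, so E_xy = -2.1·(28.1/82.55) ≈ -0.71.
E_xy < 0: the goods are complements.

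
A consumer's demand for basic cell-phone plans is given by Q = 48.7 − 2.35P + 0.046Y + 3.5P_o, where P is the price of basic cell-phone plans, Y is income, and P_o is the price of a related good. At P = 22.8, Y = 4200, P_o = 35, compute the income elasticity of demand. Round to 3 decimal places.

0.622

Evaluating quantity at (P, Y, P_o) gives Q = 48.7 − 2.35(22.8) + 0.046(4200) + 3.5(35) = 48.7 − 53.58 + 193.2 + 122.5 = 310.82.
∂Q/∂Y = +0.046, so E_I = 0.046·(4200/310.82) ≈ 0.622.
E_I ∈ (0,1): normal good (necessity).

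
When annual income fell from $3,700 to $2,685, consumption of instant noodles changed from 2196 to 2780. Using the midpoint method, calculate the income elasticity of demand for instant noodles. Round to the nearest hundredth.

-0.74

%ΔQ = (2780 − 2196)/[(2196+2780)/2] = 584/2488 ≈ 0.2347.
%ΔY = (2,685 − 3,700)/[(3,700+2,685)/2] = -1015/3192.5 ≈ -0.3179.
E_I = %ΔQ/%ΔY ≈ -0.74.
E_I < 0: inferior good.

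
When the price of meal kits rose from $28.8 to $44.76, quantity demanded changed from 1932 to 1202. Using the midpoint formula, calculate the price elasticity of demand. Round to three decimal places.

%ΔQ = (1202 − 1932)/[(1932 + 1202)/2] = -730/1567 ≈ -0.4659.
%Δp = (44.76 − 28.8)/[(28.8 + 44.76)/2] = 15.96/36.78 ≈ 0.4339.
Arc elasticity E = %ΔQ/%Δp ≈ -0.4659/0.4339 ≈ -1.074.
|E| > 1: demand is elastic over this range.

-1.074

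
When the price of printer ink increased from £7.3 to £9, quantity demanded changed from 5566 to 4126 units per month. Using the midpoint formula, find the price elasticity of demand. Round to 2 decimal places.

-1.42

%Δq = (4126 − 5566)/[(5566 + 4126)/2] = -1440/4846 ≈ -0.2972.
%Δp = (9 − 7.3)/[(7.3 + 9)/2] = 1.7/8.15 ≈ 0.2086.
Arc elasticity E = %Δq/%Δp ≈ -0.2972/0.2086 ≈ -1.42.
|E| > 1: demand is elastic over this range.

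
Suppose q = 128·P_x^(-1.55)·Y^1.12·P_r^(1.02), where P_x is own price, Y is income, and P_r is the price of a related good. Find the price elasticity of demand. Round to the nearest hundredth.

-1.55

For a Cobb–Douglas (constant-elasticity) form q = A·P_x^α·…, the elasticity with respect to P_x equals the exponent α at every point.
Here the exponent on P_x is -1.55, so the price elasticity of demand is -1.55.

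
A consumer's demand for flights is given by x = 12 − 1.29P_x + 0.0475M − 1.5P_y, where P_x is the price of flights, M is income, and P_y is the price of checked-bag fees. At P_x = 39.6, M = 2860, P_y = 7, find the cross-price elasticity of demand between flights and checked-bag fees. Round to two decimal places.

Substituting, x = 12 − 1.29(39.6) + 0.0475(2860) − 1.5(7) = 12 − 51.084 + 135.85 − 10.5 = 86.266.
∂x/∂P_y = −1.5, so E_xy = -1.5·(7/86.266) ≈ -0.12.
E_xy < 0: the goods are complements.

-0.12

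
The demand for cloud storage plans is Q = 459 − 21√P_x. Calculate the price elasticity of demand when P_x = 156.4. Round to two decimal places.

-0.67

At P_x = 156.4, Q = 196.374.
dQ/dP_x = −21/(2√P_x) = −21/(2·12.506).
Point elasticity E = (dQ/dP_x)·(P_x/Q) = -0.8396 × 156.4/196.374 ≈ -0.67.
|E| < 1, so demand is inelastic at this price.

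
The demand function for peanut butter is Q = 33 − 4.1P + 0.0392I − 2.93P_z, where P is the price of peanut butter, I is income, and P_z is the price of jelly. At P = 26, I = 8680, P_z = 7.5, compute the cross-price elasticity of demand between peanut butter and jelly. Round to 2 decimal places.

-0.09

Substituting, Q = 33 − 4.1(26) + 0.0392(8680) − 2.93(7.5) = 33 − 106.6 + 340.256 − 21.975 = 244.681.
∂Q/∂P_z = −2.93, so E_xy = -2.93·(7.5/244.681) ≈ -0.09.
E_xy < 0: the goods are complements.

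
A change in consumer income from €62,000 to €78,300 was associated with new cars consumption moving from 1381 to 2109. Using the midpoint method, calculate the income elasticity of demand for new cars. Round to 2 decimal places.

1.80

%ΔQ = (2109 − 1381)/[(1381+2109)/2] = 728/1745 ≈ 0.4172.
%ΔM = (78,300 − 62,000)/[(62,000+78,300)/2] = 16300/70150 ≈ 0.2324.
E_I = %ΔQ/%ΔM ≈ 1.80.
E_I > 1: normal good (luxury).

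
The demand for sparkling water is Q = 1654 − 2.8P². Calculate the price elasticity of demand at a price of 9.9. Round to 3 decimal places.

At P = 9.9, Q = 1379.572.
dQ/dP = −2·2.8·P = −55.44.
Point elasticity E = (dQ/dP)·(P/Q) = -55.44 × 9.9/1379.572 ≈ -0.398.
|E| < 1, so demand is inelastic at this price.

-0.398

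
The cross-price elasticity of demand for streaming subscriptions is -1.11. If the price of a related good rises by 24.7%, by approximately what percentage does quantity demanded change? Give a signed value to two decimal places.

%ΔQ ≈ E × %ΔP_y = (-1.11) × (24.7%) ≈ -27.42%.

-27.42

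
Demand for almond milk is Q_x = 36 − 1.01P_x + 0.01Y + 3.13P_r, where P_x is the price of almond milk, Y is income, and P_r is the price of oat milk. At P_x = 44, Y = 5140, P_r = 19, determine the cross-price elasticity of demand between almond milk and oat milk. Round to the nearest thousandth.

0.581

Substituting, Q_x = 36 − 1.01(44) + 0.01(5140) + 3.13(19) = 36 − 44.44 + 51.4 + 59.47 = 102.43.
∂Q_x/∂P_r = +3.13, so E_xy = 3.13·(19/102.43) ≈ 0.581.
E_xy > 0: the goods are substitutes.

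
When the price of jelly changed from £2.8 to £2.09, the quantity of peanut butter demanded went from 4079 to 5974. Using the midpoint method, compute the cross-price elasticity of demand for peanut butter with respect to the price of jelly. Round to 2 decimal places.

-1.30

%ΔQ_x = (5974 − 4079)/[(4079+5974)/2] = 1895/5026.5 ≈ 0.3770.
%ΔP_y = (2.09 − 2.8)/[(2.8+2.09)/2] ≈ -0.2904.
E_xy = 0.3770/-0.2904 ≈ -1.30.
E_xy < 0, so peanut butter and jelly are complements.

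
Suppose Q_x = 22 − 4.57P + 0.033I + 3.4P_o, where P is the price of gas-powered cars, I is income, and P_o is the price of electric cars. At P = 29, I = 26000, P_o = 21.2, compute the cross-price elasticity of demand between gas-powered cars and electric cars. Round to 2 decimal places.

0.09

At the given point, Q_x = 22 − 4.57(29) + 0.033(26000) + 3.4(21.2) = 22 − 132.53 + 858 + 72.08 = 819.55.
∂Q_x/∂P_o = +3.4, so E_xy = 3.4·(21.2/819.55) ≈ 0.09.
E_xy > 0: the goods are substitutes.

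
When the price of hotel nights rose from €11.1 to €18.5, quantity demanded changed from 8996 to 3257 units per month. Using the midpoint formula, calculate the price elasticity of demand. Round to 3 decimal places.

-1.874

%Δq = (3257 − 8996)/[(8996 + 3257)/2] = -5739/6126.5 ≈ -0.9368.
%Δp = (18.5 − 11.1)/[(11.1 + 18.5)/2] = 7.4/14.8 ≈ 0.5000.
Arc elasticity E = %Δq/%Δp ≈ -0.9368/0.5000 ≈ -1.874.
|E| > 1: demand is elastic over this range.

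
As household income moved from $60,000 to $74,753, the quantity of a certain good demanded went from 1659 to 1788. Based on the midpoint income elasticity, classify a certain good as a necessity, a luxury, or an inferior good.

necessity

%ΔQ = (1788 − 1659)/[(1659+1788)/2] = 129/1723.5 ≈ 0.0748.
%ΔI = (74,753 − 60,000)/[(60,000+74,753)/2] = 14753/67376.5 ≈ 0.2190.
E_I = %ΔQ/%ΔI ≈ 0.342.
E_I ∈ (0,1): normal good (necessity).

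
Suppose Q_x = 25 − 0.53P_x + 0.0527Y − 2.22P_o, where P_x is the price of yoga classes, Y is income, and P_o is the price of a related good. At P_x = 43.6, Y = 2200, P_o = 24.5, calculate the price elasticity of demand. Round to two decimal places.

-0.36

At the given point, Q_x = 25 − 0.53(43.6) + 0.0527(2200) − 2.22(24.5) = 25 − 23.108 + 115.94 − 54.39 = 63.442.
∂Q_x/∂P_x = −0.53, so E_p = (−0.53)·(43.6/63.442) ≈ -0.36.
|E_p| < 1: demand is inelastic.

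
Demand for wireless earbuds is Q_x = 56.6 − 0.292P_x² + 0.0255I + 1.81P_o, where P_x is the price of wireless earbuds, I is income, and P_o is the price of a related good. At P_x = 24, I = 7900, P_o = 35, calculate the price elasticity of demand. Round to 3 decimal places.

-2.196

First evaluate Q_x: 56.6 − 0.292(24)² + 0.0255(7900) + 1.81(35) = 56.6 − 168.192 + 201.45 + 63.35 = 153.208.
∂Q_x/∂P_x = −2·0.292·P_x = -14.016, so E_p = -14.016·(24/153.208) ≈ -2.196.
|E_p| > 1: demand is elastic.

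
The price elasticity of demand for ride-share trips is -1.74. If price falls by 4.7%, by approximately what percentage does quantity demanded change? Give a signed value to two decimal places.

%ΔQ ≈ E × %ΔP = (-1.74) × (-4.7%) ≈ 8.18%.

8.18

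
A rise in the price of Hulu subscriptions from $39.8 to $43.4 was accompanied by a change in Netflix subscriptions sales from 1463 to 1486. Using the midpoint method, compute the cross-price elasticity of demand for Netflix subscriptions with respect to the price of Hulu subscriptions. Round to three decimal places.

%ΔQ_x = (1486 − 1463)/[(1463+1486)/2] = 23/1474.5 ≈ 0.0156.
%ΔP_y = (43.4 − 39.8)/[(39.8+43.4)/2] ≈ 0.0865.
E_xy = 0.0156/0.0865 ≈ 0.180.
E_xy > 0, so Netflix subscriptions and Hulu subscriptions are substitutes.

0.180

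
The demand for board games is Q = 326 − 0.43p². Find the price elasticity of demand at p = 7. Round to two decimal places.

-0.14

At p = 7, Q = 304.93.
dQ/dp = −2·0.43·p = −6.02.
Point elasticity E = (dQ/dp)·(p/Q) = -6.02 × 7/304.93 ≈ -0.14.
|E| < 1, so demand is inelastic at this price.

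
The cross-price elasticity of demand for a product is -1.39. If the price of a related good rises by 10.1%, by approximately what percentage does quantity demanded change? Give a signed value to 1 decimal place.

%ΔQ ≈ E × %ΔP_y = (-1.39) × (10.1%) ≈ -14.0%.

-14.0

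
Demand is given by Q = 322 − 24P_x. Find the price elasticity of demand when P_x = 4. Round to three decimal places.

-0.425

At P_x = 4, Q = 226.
dQ/dP_x = −24.
Point elasticity E = (dQ/dP_x)·(P_x/Q) = -24 × 4/226 ≈ -0.425.
|E| < 1, so demand is inelastic at this price.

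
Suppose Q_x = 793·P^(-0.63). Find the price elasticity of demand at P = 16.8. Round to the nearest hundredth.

-0.63

For a Cobb–Douglas (constant-elasticity) form Q_x = A·P^α·…, the elasticity with respect to P equals the exponent α at every point.
Here the exponent on P is -0.63, so the price elasticity of demand is -0.63.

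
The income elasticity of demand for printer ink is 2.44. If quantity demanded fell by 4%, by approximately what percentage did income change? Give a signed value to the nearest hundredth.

-1.64

%ΔQ ≈ E × %ΔI ⇒ %ΔI = %ΔQ / E = (-4%)/(2.44) ≈ -1.64%.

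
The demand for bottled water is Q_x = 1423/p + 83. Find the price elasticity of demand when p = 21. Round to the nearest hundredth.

-0.45

At p = 21, Q_x = 150.7619.
dQ_x/dp = −1423/p² = −3.2268.
Point elasticity E = (dQ_x/dp)·(p/Q_x) = -3.2268 × 21/150.7619 ≈ -0.45.
|E| < 1, so demand is inelastic at this price.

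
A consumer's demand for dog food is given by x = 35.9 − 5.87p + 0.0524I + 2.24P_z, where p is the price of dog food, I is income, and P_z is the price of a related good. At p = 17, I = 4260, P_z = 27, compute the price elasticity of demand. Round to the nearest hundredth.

-0.45

x = 35.9 − 5.87(17) + 0.0524(4260) + 2.24(27) = 35.9 − 99.79 + 223.224 + 60.48 = 219.814.
∂x/∂p = −5.87, so E_p = (−5.87)·(17/219.814) ≈ -0.45.
|E_p| < 1: demand is inelastic.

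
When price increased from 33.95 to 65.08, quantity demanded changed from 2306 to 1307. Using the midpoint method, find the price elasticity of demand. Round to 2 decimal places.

-0.88

%ΔQ = (1307 − 2306)/[(2306 + 1307)/2] = -999/1806.5 ≈ -0.5530.
%Δp = (65.08 − 33.95)/[(33.95 + 65.08)/2] = 31.13/49.515 ≈ 0.6287.
Arc elasticity E = %ΔQ/%Δp ≈ -0.5530/0.6287 ≈ -0.88.
|E| < 1: demand is inelastic over this range.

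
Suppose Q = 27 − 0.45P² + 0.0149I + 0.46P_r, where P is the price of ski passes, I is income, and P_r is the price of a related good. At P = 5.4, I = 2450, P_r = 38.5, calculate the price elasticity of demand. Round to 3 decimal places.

Evaluating quantity at (P, I, P_r) gives Q = 27 − 0.45(5.4)² + 0.0149(2450) + 0.46(38.5) = 27 − 13.122 + 36.505 + 17.71 = 68.093.
∂Q/∂P = −2·0.45·P = -4.86, so E_p = -4.86·(5.4/68.093) ≈ -0.385.
|E_p| < 1: demand is inelastic.

-0.385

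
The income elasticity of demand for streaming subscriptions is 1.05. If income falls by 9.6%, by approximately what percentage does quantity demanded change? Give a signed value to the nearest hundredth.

-10.08

%ΔQ ≈ E × %ΔI = (1.05) × (-9.6%) = -10.08%.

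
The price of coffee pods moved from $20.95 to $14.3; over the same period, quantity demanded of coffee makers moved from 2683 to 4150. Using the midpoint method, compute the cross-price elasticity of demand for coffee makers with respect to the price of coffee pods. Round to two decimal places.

%ΔQ_x = (4150 − 2683)/[(2683+4150)/2] = 1467/3416.5 ≈ 0.4294.
%ΔP_y = (14.3 − 20.95)/[(20.95+14.3)/2] ≈ -0.3773.
E_xy = 0.4294/-0.3773 ≈ -1.14.
E_xy < 0, so coffee makers and coffee pods are complements.

-1.14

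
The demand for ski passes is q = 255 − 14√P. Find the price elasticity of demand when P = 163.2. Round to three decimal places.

At P = 163.2, q = 76.1503.
dq/dP = −14/(2√P) = −14/(2·12.775).
Point elasticity E = (dq/dP)·(P/q) = -0.5479 × 163.2/76.1503 ≈ -1.174.
|E| > 1, so demand is elastic at this price.

-1.174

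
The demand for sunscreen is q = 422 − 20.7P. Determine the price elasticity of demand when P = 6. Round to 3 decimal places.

At P = 6, q = 297.8.
dq/dP = −20.7.
Point elasticity E = (dq/dP)·(P/q) = -20.7 × 6/297.8 ≈ -0.417.
|E| < 1, so demand is inelastic at this price.

-0.417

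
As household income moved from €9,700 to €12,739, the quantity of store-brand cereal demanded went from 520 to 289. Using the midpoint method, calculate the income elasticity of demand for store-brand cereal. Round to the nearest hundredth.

-2.11

%ΔQ = (289 − 520)/[(520+289)/2] = -231/404.5 ≈ -0.5711.
%ΔI = (12,739 − 9,700)/[(9,700+12,739)/2] = 3039/11219.5 ≈ 0.2709.
E_I = %ΔQ/%ΔI ≈ -2.11.
E_I < 0: inferior good.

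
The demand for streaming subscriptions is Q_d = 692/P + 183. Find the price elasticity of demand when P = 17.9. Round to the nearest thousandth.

At P = 17.9, Q_d = 221.6592.
dQ_d/dP = −692/P² = −2.1597.
Point elasticity E = (dQ_d/dP)·(P/Q_d) = -2.1597 × 17.9/221.6592 ≈ -0.174.
|E| < 1, so demand is inelastic at this price.

-0.174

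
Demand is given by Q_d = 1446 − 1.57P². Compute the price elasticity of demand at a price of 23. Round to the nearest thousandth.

At P = 23, Q_d = 615.47.
dQ_d/dP = −2·1.57·P = −72.22.
Point elasticity E = (dQ_d/dP)·(P/Q_d) = -72.22 × 23/615.47 ≈ -2.699.
|E| > 1, so demand is elastic at this price.

-2.699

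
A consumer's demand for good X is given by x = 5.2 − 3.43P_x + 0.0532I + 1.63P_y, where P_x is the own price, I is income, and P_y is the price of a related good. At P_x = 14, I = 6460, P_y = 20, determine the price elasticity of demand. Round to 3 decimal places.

-0.144

At the given point, x = 5.2 − 3.43(14) + 0.0532(6460) + 1.63(20) = 5.2 − 48.02 + 343.672 + 32.6 = 333.452.
∂x/∂P_x = −3.43, so E_p = (−3.43)·(14/333.452) ≈ -0.144.
|E_p| < 1: demand is inelastic.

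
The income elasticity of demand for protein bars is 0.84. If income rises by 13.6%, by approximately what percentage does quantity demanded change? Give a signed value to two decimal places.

%ΔQ ≈ E × %ΔI = (0.84) × (13.6%) ≈ 11.42%.

11.42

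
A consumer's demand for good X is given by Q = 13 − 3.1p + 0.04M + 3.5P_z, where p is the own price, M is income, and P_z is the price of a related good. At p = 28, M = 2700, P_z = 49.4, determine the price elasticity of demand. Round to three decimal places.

-0.419

Evaluating quantity at (p, M, P_z) gives Q = 13 − 3.1(28) + 0.04(2700) + 3.5(49.4) = 13 − 86.8 + 108 + 172.9 = 207.1.
∂Q/∂p = −3.1, so E_p = (−3.1)·(28/207.1) ≈ -0.419.
|E_p| < 1: demand is inelastic.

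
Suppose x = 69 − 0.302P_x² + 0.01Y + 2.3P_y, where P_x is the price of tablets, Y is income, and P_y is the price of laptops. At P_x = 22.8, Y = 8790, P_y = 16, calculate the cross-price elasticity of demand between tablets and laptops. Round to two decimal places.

1.00

First evaluate x: 69 − 0.302(22.8)² + 0.01(8790) + 2.3(16) = 69 − 156.9917 + 87.9 + 36.8 = 36.7083.
∂x/∂P_y = +2.3, so E_xy = 2.3·(16/36.7083) ≈ 1.00.
E_xy > 0: the goods are substitutes.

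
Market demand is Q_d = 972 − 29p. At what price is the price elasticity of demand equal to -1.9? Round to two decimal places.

21.96

Set −bp/(a − bp) = −1.9 ⇒ bp = 1.9(a − bp) ⇒ bp(1+1.9) = 1.9·a.
p = 1.9·972/(29·2.9) ≈ 21.96.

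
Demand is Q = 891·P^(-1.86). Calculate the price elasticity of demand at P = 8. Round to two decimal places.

-1.86

For a Cobb–Douglas (constant-elasticity) form Q = A·P^α·…, the elasticity with respect to P equals the exponent α at every point.
Here the exponent on P is -1.86, so the price elasticity of demand is -1.86.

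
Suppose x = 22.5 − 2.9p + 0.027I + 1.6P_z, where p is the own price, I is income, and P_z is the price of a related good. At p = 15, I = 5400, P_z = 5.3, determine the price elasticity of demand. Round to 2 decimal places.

-0.33

Substituting, x = 22.5 − 2.9(15) + 0.027(5400) + 1.6(5.3) = 22.5 − 43.5 + 145.8 + 8.48 = 133.28.
∂x/∂p = −2.9, so E_p = (−2.9)·(15/133.28) ≈ -0.33.
|E_p| < 1: demand is inelastic.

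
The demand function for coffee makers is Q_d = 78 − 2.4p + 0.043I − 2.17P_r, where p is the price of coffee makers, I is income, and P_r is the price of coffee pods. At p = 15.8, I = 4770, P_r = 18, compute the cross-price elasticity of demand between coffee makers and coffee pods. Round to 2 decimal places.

-0.19

At the given point, Q_d = 78 − 2.4(15.8) + 0.043(4770) − 2.17(18) = 78 − 37.92 + 205.11 − 39.06 = 206.13.
∂Q_d/∂P_r = −2.17, so E_xy = -2.17·(18/206.13) ≈ -0.19.
E_xy < 0: the goods are complements.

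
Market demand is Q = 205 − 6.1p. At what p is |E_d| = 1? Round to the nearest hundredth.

16.80

For linear demand Q = a − bp, E = −bp/(a − bp). |E| = 1 ⇒ bp = a − bp ⇒ p = a/(2b).
p = 205/(2·6.1) ≈ 16.80.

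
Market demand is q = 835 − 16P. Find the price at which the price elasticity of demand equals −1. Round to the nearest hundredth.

26.09

For linear demand q = a − bP, E = −bP/(a − bP). |E| = 1 ⇒ bP = a − bP ⇒ P = a/(2b).
P = 835/(2·16) ≈ 26.09.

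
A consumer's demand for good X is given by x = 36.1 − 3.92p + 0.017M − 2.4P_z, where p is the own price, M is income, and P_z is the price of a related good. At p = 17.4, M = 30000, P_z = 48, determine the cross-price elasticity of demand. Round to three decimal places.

-0.318

First evaluate x: 36.1 − 3.92(17.4) + 0.017(30000) − 2.4(48) = 36.1 − 68.208 + 510 − 115.2 = 362.692.
∂x/∂P_z = −2.4, so E_xy = -2.4·(48/362.692) ≈ -0.318.
E_xy < 0: the goods are complements.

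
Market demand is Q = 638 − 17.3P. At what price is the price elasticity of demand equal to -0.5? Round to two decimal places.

12.29

Set −bP/(a − bP) = −0.5 ⇒ bP = 0.5(a − bP) ⇒ bP(1+0.5) = 0.5·a.
P = 0.5·638/(17.3·1.5) ≈ 12.29.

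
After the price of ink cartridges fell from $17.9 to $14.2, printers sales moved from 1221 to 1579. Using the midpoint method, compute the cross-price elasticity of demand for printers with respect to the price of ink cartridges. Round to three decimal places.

-1.109

%ΔQ_x = (1579 − 1221)/[(1221+1579)/2] = 358/1400 ≈ 0.2557.
%ΔP_y = (14.2 − 17.9)/[(17.9+14.2)/2] ≈ -0.2305.
E_xy = 0.2557/-0.2305 ≈ -1.109.
E_xy < 0, so printers and ink cartridges are complements.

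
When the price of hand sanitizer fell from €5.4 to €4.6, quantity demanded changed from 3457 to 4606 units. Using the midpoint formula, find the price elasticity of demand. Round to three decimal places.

%ΔQ = (4606 − 3457)/[(3457 + 4606)/2] = 1149/4031.5 ≈ 0.2850.
%ΔP = (4.6 − 5.4)/[(5.4 + 4.6)/2] = -0.8/5 ≈ -0.1600.
Arc elasticity E = %ΔQ/%ΔP ≈ 0.2850/-0.1600 ≈ -1.781.
|E| > 1: demand is elastic over this range.

-1.781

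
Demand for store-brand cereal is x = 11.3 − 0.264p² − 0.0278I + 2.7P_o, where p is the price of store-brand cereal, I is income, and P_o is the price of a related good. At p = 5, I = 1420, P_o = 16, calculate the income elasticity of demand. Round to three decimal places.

-4.686

Substituting, x = 11.3 − 0.264(5)² − 0.0278(1420) + 2.7(16) = 11.3 − 6.6 − 39.476 + 43.2 = 8.424.
∂x/∂I = −0.0278, so E_I = -0.0278·(1420/8.424) ≈ -4.686.
E_I < 0: inferior good.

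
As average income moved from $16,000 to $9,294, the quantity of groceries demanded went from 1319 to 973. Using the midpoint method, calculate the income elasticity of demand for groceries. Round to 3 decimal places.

%ΔQ = (973 − 1319)/[(1319+973)/2] = -346/1146 ≈ -0.3019.
%ΔI = (9,294 − 16,000)/[(16,000+9,294)/2] = -6706/12647 ≈ -0.5302.
E_I = %ΔQ/%ΔI ≈ 0.569.
E_I ∈ (0,1): normal good (necessity).

0.569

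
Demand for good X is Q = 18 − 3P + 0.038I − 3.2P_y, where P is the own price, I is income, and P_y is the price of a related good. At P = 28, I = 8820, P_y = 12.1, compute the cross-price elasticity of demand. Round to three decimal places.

Q = 18 − 3(28) + 0.038(8820) − 3.2(12.1) = 18 − 84 + 335.16 − 38.72 = 230.44.
∂Q/∂P_y = −3.2, so E_xy = -3.2·(12.1/230.44) ≈ -0.168.
E_xy < 0: the goods are complements.

-0.168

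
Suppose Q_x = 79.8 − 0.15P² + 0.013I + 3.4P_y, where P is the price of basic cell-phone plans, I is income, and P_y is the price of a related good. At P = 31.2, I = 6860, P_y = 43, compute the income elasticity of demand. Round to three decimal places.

At the given point, Q_x = 79.8 − 0.15(31.2)² + 0.013(6860) + 3.4(43) = 79.8 − 146.016 + 89.18 + 146.2 = 169.164.
∂Q_x/∂I = +0.013, so E_I = 0.013·(6860/169.164) ≈ 0.527.
E_I ∈ (0,1): normal good (necessity).

0.527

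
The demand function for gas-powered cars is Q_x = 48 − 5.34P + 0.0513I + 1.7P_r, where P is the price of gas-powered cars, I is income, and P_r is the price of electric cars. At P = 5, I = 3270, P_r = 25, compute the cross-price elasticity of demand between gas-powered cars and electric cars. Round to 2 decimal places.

Q_x = 48 − 5.34(5) + 0.0513(3270) + 1.7(25) = 48 − 26.7 + 167.751 + 42.5 = 231.551.
∂Q_x/∂P_r = +1.7, so E_xy = 1.7·(25/231.551) ≈ 0.18.
E_xy > 0: the goods are substitutes.

0.18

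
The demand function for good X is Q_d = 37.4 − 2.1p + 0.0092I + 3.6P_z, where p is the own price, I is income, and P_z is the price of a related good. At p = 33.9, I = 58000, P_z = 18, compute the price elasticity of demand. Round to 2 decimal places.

-0.13

Evaluating quantity at (p, I, P_z) gives Q_d = 37.4 − 2.1(33.9) + 0.0092(58000) + 3.6(18) = 37.4 − 71.19 + 533.6 + 64.8 = 564.61.
∂Q_d/∂p = −2.1, so E_p = (−2.1)·(33.9/564.61) ≈ -0.13.
|E_p| < 1: demand is inelastic.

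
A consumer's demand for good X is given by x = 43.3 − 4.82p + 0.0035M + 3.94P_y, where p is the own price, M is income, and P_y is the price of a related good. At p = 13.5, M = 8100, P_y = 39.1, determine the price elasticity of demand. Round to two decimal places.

At the given point, x = 43.3 − 4.82(13.5) + 0.0035(8100) + 3.94(39.1) = 43.3 − 65.07 + 28.35 + 154.054 = 160.634.
∂x/∂p = −4.82, so E_p = (−4.82)·(13.5/160.634) ≈ -0.41.
|E_p| < 1: demand is inelastic.

-0.41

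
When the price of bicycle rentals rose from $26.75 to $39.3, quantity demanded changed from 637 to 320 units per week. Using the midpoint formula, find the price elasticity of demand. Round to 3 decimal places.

%ΔQ = (320 − 637)/[(637 + 320)/2] = -317/478.5 ≈ -0.6625.
%Δp = (39.3 − 26.75)/[(26.75 + 39.3)/2] = 12.55/33.025 ≈ 0.3800.
Arc elasticity E = %ΔQ/%Δp ≈ -0.6625/0.3800 ≈ -1.743.
|E| > 1: demand is elastic over this range.

-1.743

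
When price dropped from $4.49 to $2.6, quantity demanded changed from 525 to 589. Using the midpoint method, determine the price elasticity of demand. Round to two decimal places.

-0.22

%Δq = (589 − 525)/[(525 + 589)/2] = 64/557 ≈ 0.1149.
%ΔP = (2.6 − 4.49)/[(4.49 + 2.6)/2] = -1.89/3.545 ≈ -0.5331.
Arc elasticity E = %Δq/%ΔP ≈ 0.1149/-0.5331 ≈ -0.22.
|E| < 1: demand is inelastic over this range.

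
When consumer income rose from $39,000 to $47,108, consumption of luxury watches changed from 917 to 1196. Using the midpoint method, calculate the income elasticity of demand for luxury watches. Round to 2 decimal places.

%ΔQ = (1196 − 917)/[(917+1196)/2] = 279/1056.5 ≈ 0.2641.
%ΔM = (47,108 − 39,000)/[(39,000+47,108)/2] = 8108/43054 ≈ 0.1883.
E_I = %ΔQ/%ΔM ≈ 1.40.
E_I > 1: normal good (luxury).

1.40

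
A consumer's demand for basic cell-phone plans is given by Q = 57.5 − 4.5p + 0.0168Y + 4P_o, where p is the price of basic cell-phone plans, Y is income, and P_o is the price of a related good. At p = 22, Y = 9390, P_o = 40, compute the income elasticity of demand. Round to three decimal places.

Substituting, Q = 57.5 − 4.5(22) + 0.0168(9390) + 4(40) = 57.5 − 99 + 157.752 + 160 = 276.252.
∂Q/∂Y = +0.0168, so E_I = 0.0168·(9390/276.252) ≈ 0.571.
E_I ∈ (0,1): normal good (necessity).

0.571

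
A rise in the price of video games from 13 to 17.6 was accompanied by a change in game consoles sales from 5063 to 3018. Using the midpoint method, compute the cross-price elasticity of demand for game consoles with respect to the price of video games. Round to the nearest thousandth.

%ΔQ_x = (3018 − 5063)/[(5063+3018)/2] = -2045/4040.5 ≈ -0.5061.
%ΔP_y = (17.6 − 13)/[(13+17.6)/2] ≈ 0.3007.
E_xy = -0.5061/0.3007 ≈ -1.683.
E_xy < 0, so game consoles and video games are complements.

-1.683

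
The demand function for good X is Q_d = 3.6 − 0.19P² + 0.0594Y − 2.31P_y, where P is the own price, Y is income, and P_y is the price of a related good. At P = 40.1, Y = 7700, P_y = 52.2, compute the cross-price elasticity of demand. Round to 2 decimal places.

-3.46

At the given point, Q_d = 3.6 − 0.19(40.1)² + 0.0594(7700) − 2.31(52.2) = 3.6 − 305.5219 + 457.38 − 120.582 = 34.8761.
∂Q_d/∂P_y = −2.31, so E_xy = -2.31·(52.2/34.8761) ≈ -3.46.
E_xy < 0: the goods are complements.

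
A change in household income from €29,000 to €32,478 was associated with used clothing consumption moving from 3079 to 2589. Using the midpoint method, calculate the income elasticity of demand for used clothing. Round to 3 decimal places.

-1.528

%ΔQ = (2589 − 3079)/[(3079+2589)/2] = -490/2834 ≈ -0.1729.
%ΔI = (32,478 − 29,000)/[(29,000+32,478)/2] = 3478/30739 ≈ 0.1131.
E_I = %ΔQ/%ΔI ≈ -1.528.
E_I < 0: inferior good.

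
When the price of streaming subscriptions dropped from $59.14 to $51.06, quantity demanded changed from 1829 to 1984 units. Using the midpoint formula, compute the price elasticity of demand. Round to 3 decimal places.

%Δq = (1984 − 1829)/[(1829 + 1984)/2] = 155/1906.5 ≈ 0.0813.
%Δp = (51.06 − 59.14)/[(59.14 + 51.06)/2] = -8.08/55.1 ≈ -0.1466.
Arc elasticity E = %Δq/%Δp ≈ 0.0813/-0.1466 ≈ -0.554.
|E| < 1: demand is inelastic over this range.

-0.554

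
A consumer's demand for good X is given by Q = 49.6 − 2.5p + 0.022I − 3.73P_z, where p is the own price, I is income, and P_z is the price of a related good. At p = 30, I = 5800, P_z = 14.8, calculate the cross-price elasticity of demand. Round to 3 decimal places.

At the given point, Q = 49.6 − 2.5(30) + 0.022(5800) − 3.73(14.8) = 49.6 − 75 + 127.6 − 55.204 = 46.996.
∂Q/∂P_z = −3.73, so E_xy = -3.73·(14.8/46.996) ≈ -1.175.
E_xy < 0: the goods are complements.

-1.175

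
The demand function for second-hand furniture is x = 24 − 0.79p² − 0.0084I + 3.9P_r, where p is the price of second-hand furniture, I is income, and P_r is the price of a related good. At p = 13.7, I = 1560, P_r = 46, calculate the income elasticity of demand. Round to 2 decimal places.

Substituting, x = 24 − 0.79(13.7)² − 0.0084(1560) + 3.9(46) = 24 − 148.2751 − 13.104 + 179.4 = 42.0209.
∂x/∂I = −0.0084, so E_I = -0.0084·(1560/42.0209) ≈ -0.31.
E_I < 0: inferior good.

-0.31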